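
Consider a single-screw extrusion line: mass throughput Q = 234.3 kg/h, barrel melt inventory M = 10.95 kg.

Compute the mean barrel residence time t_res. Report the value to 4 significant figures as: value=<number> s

value=168.2 s

Convert throughput: Q = 234.3 kg/h = 234.3/3600 = 0.0650833 kg/s
t_res = M / Q_s = 10.95 ÷ 0.0650833 = 168.246 s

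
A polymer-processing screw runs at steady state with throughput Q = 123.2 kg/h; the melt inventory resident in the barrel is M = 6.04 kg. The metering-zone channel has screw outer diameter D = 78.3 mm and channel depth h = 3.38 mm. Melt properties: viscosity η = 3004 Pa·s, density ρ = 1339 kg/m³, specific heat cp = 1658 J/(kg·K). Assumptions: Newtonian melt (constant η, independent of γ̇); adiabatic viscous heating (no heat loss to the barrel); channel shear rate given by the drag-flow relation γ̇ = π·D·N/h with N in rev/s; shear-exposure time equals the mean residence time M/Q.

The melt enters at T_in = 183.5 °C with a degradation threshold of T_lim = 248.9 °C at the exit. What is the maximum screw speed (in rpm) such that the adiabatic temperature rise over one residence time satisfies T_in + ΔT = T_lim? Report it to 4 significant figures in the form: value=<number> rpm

value=13.64 rpm

Throughput in SI: Q_s = 123.2 kg/h ÷ 3600 s/h = 0.0342222 kg/s
t_res = M / Q_s = 6.04 / 0.0342222 = 176.494 s
Convert to metres: D = 0.0783 m, h = 0.00338 m
ΔT_a = T_lim − T_in = 248.9 °C − 183.5 °C = 65.4 K
γ̇_max² = ΔT_a·ρ·cp/(η·t_res) = 65.4·1339·1658/(3004·176.494) = 273.851 s⁻²
Take the square root: γ̇_max = √(273.851) = 16.5484 s⁻¹
N_max = γ̇_max h / (πD) = 16.5484·0.00338/(π·0.0783) = 0.227385 rev/s → ×60 = 13.6431 rpm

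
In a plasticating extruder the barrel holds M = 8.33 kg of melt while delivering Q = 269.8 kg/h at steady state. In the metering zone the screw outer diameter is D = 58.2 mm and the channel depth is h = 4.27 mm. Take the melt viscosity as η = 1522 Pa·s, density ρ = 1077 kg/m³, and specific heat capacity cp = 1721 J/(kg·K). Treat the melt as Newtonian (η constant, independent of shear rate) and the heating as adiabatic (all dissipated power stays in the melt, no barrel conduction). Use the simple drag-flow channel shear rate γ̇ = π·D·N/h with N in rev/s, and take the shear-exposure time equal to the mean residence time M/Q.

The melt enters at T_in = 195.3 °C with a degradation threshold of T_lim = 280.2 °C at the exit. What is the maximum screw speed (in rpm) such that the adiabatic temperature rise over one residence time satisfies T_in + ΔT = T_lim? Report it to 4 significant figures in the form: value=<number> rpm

Throughput in SI: Q_s = 269.8 kg/h ÷ 3600 s/h = 0.0749444 kg/s
t_res = M / Q_s = 8.33 ÷ 0.0749444 = 111.149 s
Convert to metres: D = 0.0582 m, h = 0.00427 m
ΔT_a = T_lim − T_in = 280.2 − 195.3 = 84.9 K
γ̇_max² = ΔT_a·ρ·cp / (η·t_res) = [84.9 × 1077 × 1721] / [1522 × 111.149] = 930.217 s⁻²
γ̇_max = √930.217 = 30.4995 s⁻¹
N_max = γ̇_max·h / (π·D) = 30.4995 · 0.00427 / (π · 0.0582) = 0.712274 rev/s = 42.7364 rpm

value=42.74 rpm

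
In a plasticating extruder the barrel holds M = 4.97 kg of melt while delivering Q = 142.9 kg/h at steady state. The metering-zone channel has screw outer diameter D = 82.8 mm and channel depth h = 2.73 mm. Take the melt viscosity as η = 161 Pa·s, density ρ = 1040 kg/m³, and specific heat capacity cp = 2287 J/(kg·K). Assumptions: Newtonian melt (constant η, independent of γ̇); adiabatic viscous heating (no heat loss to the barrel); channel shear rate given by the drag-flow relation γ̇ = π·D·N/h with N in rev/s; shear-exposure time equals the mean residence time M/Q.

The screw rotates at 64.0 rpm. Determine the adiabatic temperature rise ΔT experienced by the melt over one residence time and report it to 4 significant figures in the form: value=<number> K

Throughput in SI: Q_s = 142.9 kg/h ÷ 3600 s/h = 0.0396944 kg/s
t_res = M / Q_s = 4.97 / 0.0396944 = 125.206 s
Convert to SI: D = 0.0828 m, h = 0.00273 m, N = 64.0/60 = 1.06667 rev/s
Shear rate: γ̇ = πDN/h = π·0.0828·1.06667/0.00273 = 101.636 s⁻¹
Adiabatic rise: ΔT = η γ̇² t_res / (ρ cp) = 161·(101.636)²·125.206 / (1040·2287) = 87.5479 K

value=87.55 K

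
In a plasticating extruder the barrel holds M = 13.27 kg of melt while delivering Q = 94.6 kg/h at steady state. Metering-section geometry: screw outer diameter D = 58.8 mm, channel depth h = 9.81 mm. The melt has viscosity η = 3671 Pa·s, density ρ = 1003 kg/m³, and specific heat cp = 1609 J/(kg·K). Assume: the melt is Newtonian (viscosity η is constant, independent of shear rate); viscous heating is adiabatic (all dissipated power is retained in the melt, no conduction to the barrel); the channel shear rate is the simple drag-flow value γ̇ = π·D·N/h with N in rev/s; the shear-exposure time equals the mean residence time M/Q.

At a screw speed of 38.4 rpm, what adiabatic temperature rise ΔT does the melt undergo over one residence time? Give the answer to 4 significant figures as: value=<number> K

value=166.8 K

Convert throughput: Q = 94.6 kg/h = 94.6/3600 = 0.0262778 kg/s
t_res = M / Q_s = 13.27 / 0.0262778 = 504.989 s
D = 58.8 mm = 0.0588 m;  h = 9.81 mm = 0.00981 m;  N = 38.4 rpm / 60 = 0.64 rev/s
γ̇ = π D N / h = (π)(0.0588)(0.64) / 0.00981 = 12.0514 s⁻¹
ΔT = η·γ̇²·t_res/(ρ·cp) = [3671 × 12.0514² × 504.989] / [1003 × 1609] = 166.835 K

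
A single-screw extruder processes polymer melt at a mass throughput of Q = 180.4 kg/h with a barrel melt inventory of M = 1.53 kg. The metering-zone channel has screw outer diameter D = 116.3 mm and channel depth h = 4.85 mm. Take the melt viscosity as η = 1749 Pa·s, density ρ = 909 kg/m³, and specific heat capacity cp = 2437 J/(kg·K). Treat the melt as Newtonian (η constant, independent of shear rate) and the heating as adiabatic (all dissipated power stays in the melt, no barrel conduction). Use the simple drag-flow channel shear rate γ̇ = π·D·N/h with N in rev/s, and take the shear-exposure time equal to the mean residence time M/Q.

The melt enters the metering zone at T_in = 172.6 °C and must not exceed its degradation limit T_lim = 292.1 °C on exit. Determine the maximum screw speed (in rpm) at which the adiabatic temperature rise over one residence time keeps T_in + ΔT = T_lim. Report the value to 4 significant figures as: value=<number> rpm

value=56.08 rpm

Throughput in SI: Q_s = 180.4 kg/h ÷ 3600 s/h = 0.0501111 kg/s
t_res = M / Q_s = 1.53 ÷ 0.0501111 = 30.5322 s
Convert to metres: D = 0.1163 m, h = 0.00485 m
ΔT_a = T_lim − T_in = 292.1 − 172.6 = 119.5 K
γ̇_max² = ΔT_a·ρ·cp / (η·t_res) = [119.5 × 909 × 2437] / [1749 × 30.5322] = 4957.24 s⁻²
γ̇_max = √4957.24 = 70.4077 s⁻¹
N_max = γ̇_max·h / (π·D) = 70.4077 · 0.00485 / (π · 0.1163) = 0.934614 rev/s = 56.0768 rpm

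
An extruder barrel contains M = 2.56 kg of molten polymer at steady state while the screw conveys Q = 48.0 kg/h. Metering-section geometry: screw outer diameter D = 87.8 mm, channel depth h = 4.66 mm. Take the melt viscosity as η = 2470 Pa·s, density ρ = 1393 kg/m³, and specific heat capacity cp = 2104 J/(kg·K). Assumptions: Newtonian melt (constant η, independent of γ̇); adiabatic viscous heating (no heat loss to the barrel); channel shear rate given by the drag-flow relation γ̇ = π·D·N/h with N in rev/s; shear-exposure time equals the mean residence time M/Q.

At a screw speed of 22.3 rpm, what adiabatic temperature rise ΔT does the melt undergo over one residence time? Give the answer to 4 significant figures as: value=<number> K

Convert throughput: Q = 48.0 kg/h = 48.0/3600 = 0.0133333 kg/s
t_res = M / Q_s = 2.56 / 0.0133333 = 192 s
Geometry in metres: D = 87.8 mm → 0.0878 m, h = 4.66 mm → 0.00466 m; screw speed N = 22.3 rpm = 0.371667 rev/s
γ̇ = π D N / h = (π)(0.0878)(0.371667) / 0.00466 = 21.9995 s⁻¹
ΔT = η·γ̇²·t_res/(ρ·cp) = [2470 × 21.9995² × 192] / [1393 × 2104] = 78.3115 K

value=78.31 K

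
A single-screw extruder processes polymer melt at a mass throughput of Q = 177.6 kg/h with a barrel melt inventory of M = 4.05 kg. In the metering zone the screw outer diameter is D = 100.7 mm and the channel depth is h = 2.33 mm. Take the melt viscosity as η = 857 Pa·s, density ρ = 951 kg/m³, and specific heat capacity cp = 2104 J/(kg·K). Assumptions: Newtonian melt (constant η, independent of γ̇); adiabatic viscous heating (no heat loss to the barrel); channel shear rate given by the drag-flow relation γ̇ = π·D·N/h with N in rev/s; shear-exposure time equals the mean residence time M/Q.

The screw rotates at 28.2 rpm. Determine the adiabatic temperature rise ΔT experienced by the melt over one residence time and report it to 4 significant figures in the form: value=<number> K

Q_s = Q / 3600 = 177.6 / 3600 = 0.0493333 kg/s
t_res = M / Q_s = 4.05 / 0.0493333 = 82.0946 s
D = 100.7 mm = 0.1007 m;  h = 2.33 mm = 0.00233 m;  N = 28.2 rpm / 60 = 0.47 rev/s
γ̇ = π D N / h = (π)(0.1007)(0.47) / 0.00233 = 63.8148 s⁻¹
Adiabatic rise: ΔT = η γ̇² t_res / (ρ cp) = 857·(63.8148)²·82.0946 / (951·2104) = 143.19 K

value=143.2 K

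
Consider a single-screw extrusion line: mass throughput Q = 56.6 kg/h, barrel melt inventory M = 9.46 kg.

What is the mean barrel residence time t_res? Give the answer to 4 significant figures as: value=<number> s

Throughput in SI: Q_s = 56.6 kg/h ÷ 3600 s/h = 0.0157222 kg/s
Mean residence time: t_res = M/Q_s = 9.46 kg / 0.0157222 kg/s = 601.696 s

value=601.7 s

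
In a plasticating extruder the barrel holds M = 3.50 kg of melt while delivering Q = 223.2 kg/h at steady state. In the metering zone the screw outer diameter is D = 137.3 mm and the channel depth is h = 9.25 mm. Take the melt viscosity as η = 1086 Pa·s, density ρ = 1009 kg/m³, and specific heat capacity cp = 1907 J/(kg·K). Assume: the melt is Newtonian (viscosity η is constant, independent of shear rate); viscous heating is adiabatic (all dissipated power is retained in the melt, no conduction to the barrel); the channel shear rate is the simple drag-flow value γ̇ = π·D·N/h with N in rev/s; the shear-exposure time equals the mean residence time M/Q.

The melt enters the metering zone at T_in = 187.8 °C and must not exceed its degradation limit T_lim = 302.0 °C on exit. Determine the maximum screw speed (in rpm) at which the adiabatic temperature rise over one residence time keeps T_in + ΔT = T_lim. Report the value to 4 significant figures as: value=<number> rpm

value=77.03 rpm

Throughput in SI: Q_s = 223.2 kg/h ÷ 3600 s/h = 0.062 kg/s
t_res = M / Q_s = 3.50 ÷ 0.062 = 56.4516 s
Geometry in SI: D = 137.3 mm → 0.1373 m, h = 9.25 mm → 0.00925 m
ΔT_a = T_lim − T_in = 302.0 − 187.8 = 114.2 K
γ̇_max² = ΔT_a·ρ·cp/(η·t_res) = 114.2·1009·1907/(1086·56.4516) = 3584.28 s⁻²
γ̇_max = sqrt(3584.28) = 59.8688 s⁻¹
N_max = γ̇_max h / (πD) = 59.8688·0.00925/(π·0.1373) = 1.28387 rev/s → ×60 = 77.0324 rpm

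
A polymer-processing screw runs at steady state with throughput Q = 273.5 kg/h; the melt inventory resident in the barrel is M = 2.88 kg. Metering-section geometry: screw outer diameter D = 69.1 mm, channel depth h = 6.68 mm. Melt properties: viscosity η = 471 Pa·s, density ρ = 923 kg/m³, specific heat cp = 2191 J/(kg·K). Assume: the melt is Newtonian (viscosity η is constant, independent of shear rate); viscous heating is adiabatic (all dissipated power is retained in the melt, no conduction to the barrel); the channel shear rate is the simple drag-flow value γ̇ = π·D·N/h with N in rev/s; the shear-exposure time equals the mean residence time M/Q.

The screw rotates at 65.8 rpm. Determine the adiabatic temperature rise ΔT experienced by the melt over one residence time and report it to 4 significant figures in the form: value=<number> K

value=11.21 K

Q_s = Q / 3600 = 273.5 / 3600 = 0.0759722 kg/s
Mean residence time: t_res = M/Q_s = 2.88 kg / 0.0759722 kg/s = 37.9086 s
D = 69.1 mm = 0.0691 m;  h = 6.68 mm = 0.00668 m;  N = 65.8 rpm / 60 = 1.09667 rev/s
γ̇ = π D N / h = (π)(0.0691)(1.09667) / 0.00668 = 35.639 s⁻¹
Adiabatic rise: ΔT = η γ̇² t_res / (ρ cp) = 471·(35.639)²·37.9086 / (923·2191) = 11.2142 K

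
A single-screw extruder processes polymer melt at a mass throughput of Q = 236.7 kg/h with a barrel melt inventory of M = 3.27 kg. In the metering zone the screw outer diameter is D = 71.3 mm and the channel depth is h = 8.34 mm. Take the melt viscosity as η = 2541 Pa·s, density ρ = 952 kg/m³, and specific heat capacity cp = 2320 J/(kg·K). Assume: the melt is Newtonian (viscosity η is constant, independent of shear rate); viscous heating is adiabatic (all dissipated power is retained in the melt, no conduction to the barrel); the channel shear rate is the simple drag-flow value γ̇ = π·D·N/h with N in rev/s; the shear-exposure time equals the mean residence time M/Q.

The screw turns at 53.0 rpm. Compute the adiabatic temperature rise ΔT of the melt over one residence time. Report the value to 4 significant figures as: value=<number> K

Throughput in SI: Q_s = 236.7 kg/h ÷ 3600 s/h = 0.06575 kg/s
Mean residence time: t_res = M/Q_s = 3.27 kg / 0.06575 kg/s = 49.7338 s
Geometry in metres: D = 71.3 mm → 0.0713 m, h = 8.34 mm → 0.00834 m; screw speed N = 53.0 rpm = 0.883333 rev/s
Shear rate: γ̇ = πDN/h = π·0.0713·0.883333/0.00834 = 23.7245 s⁻¹
ΔT = η·γ̇²·t_res / (ρ·cp) = 2541 · (23.7245)² · 49.7338 / (952 · 2320) = 32.2053 K

value=32.21 K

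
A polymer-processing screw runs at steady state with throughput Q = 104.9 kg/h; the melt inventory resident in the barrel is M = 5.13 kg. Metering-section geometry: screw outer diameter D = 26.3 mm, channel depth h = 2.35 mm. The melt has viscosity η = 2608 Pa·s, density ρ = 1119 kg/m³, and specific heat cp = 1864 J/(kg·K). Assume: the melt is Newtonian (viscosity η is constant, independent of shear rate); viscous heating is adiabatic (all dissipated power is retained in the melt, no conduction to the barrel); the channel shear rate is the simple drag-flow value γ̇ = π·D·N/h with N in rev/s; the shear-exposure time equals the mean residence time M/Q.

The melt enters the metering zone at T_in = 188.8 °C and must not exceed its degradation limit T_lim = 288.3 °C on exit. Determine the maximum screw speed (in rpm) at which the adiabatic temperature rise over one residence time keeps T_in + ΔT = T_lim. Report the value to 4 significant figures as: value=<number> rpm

Convert throughput: Q = 104.9 kg/h = 104.9/3600 = 0.0291389 kg/s
Mean residence time: t_res = M/Q_s = 5.13 kg / 0.0291389 kg/s = 176.053 s
Convert to metres: D = 0.0263 m, h = 0.00235 m
ΔT_a = T_lim − T_in = 288.3 °C − 188.8 °C = 99.5 K
γ̇_max² = ΔT_a·ρ·cp/(η·t_res) = 99.5·1119·1864/(2608·176.053) = 452.009 s⁻²
Take the square root: γ̇_max = √(452.009) = 21.2605 s⁻¹
Solve γ̇ = πDN/h for N: N_max = γ̇_max·h/(π·D) = 21.2605 × 0.00235 / (π × 0.0263) = 0.604694 rev/s = 36.2817 rpm

value=36.28 rpm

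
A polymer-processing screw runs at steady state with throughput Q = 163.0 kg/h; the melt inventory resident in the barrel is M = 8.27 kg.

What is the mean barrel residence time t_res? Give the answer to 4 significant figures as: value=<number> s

value=182.7 s

Q_s = Q / 3600 = 163.0 / 3600 = 0.0452778 kg/s
Mean residence time: t_res = M/Q_s = 8.27 kg / 0.0452778 kg/s = 182.65 s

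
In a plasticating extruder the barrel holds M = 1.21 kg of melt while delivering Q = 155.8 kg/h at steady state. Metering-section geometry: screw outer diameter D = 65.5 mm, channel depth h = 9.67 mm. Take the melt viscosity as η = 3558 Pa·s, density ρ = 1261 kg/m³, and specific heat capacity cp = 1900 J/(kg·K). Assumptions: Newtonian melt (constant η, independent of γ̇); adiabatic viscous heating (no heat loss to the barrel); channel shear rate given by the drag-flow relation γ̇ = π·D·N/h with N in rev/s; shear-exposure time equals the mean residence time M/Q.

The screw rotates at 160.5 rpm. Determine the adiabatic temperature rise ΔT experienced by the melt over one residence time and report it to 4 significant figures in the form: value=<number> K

value=134.5 K

Q_s = Q / 3600 = 155.8 / 3600 = 0.0432778 kg/s
t_res = M / Q_s = 1.21 ÷ 0.0432778 = 27.9589 s
Geometry in metres: D = 65.5 mm → 0.0655 m, h = 9.67 mm → 0.00967 m; screw speed N = 160.5 rpm = 2.675 rev/s
Shear rate: γ̇ = πDN/h = π·0.0655·2.675/0.00967 = 56.9231 s⁻¹
ΔT = η·γ̇²·t_res / (ρ·cp) = 3558 · (56.9231)² · 27.9589 / (1261 · 1900) = 134.535 K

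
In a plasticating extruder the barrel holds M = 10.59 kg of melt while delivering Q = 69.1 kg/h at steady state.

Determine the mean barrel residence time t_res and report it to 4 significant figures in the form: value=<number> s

Q_s = Q / 3600 = 69.1 / 3600 = 0.0191944 kg/s
t_res = M / Q_s = 10.59 ÷ 0.0191944 = 551.722 s

value=551.7 s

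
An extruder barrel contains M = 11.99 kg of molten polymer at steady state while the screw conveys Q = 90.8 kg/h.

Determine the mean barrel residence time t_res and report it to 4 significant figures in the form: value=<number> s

value=475.4 s

Throughput in SI: Q_s = 90.8 kg/h ÷ 3600 s/h = 0.0252222 kg/s
t_res = M / Q_s = 11.99 ÷ 0.0252222 = 475.374 s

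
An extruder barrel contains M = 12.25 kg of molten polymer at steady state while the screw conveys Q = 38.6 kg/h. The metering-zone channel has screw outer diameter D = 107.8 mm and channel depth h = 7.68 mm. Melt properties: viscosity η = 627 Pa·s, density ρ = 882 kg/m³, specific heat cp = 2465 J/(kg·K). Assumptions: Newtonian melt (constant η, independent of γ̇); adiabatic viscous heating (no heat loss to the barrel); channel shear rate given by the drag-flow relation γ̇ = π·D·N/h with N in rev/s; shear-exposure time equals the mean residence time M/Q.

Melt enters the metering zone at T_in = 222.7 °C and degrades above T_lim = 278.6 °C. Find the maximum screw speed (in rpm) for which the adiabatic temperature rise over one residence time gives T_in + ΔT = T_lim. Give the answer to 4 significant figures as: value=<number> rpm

value=17.72 rpm

Throughput in SI: Q_s = 38.6 kg/h ÷ 3600 s/h = 0.0107222 kg/s
t_res = M / Q_s = 12.25 / 0.0107222 = 1142.49 s
D = 107.8 mm = 0.1078 m;  h = 7.68 mm = 0.00768 m
Allowable rise: ΔT_a = T_lim − T_in = 278.6 − 222.7 = 55.9 K
γ̇_max² = ΔT_a·ρ·cp/(η·t_res) = 55.9·882·2465/(627·1142.49) = 169.66 s⁻²
γ̇_max = √169.66 = 13.0253 s⁻¹
N_max = γ̇_max·h / (π·D) = 13.0253 · 0.00768 / (π · 0.1078) = 0.295381 rev/s = 17.7228 rpm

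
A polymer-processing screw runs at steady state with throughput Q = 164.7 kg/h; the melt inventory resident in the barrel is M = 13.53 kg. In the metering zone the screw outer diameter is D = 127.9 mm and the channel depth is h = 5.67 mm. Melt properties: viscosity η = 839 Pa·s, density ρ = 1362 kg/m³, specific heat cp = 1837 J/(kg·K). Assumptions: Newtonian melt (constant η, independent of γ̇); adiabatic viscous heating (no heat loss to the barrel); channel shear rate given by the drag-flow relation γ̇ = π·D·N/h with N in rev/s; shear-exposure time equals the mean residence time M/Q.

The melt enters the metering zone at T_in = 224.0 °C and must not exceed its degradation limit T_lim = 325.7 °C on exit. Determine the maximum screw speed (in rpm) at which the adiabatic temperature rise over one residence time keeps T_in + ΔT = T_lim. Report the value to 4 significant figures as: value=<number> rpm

value=27.11 rpm

Convert throughput: Q = 164.7 kg/h = 164.7/3600 = 0.04575 kg/s
t_res = M / Q_s = 13.53 / 0.04575 = 295.738 s
D = 127.9 mm = 0.1279 m;  h = 5.67 mm = 0.00567 m
Allowable rise: ΔT_a = T_lim − T_in = 325.7 − 224.0 = 101.7 K
γ̇_max² = ΔT_a·ρ·cp / (η·t_res) = [101.7 × 1362 × 1837] / [839 × 295.738] = 1025.51 s⁻²
γ̇_max = sqrt(1025.51) = 32.0235 s⁻¹
Solve γ̇ = πDN/h for N: N_max = γ̇_max·h/(π·D) = 32.0235 × 0.00567 / (π × 0.1279) = 0.451889 rev/s = 27.1133 rpm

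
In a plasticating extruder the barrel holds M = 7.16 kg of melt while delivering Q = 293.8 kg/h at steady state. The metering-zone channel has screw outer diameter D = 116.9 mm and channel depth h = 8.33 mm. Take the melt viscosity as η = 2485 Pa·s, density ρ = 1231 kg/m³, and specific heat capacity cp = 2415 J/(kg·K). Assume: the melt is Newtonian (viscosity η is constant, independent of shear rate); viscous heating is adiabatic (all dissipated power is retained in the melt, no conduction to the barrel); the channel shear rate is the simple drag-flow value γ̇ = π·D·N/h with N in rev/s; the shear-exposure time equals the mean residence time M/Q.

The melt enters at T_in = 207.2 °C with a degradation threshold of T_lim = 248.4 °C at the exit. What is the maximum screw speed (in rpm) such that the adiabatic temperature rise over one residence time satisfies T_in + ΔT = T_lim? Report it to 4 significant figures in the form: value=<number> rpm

value=32.26 rpm

Q_s = Q / 3600 = 293.8 / 3600 = 0.0816111 kg/s
t_res = M / Q_s = 7.16 / 0.0816111 = 87.7332 s
Convert to metres: D = 0.1169 m, h = 0.00833 m
Allowable rise: ΔT_a = T_lim − T_in = 248.4 − 207.2 = 41.2 K
Invert ΔT = ηγ̇²t_res/(ρcp) for γ̇: γ̇_max² = ΔT_a ρ cp / (η t_res) = 41.2·1231·2415 / (2485·87.7332) = 561.801 s⁻²
γ̇_max = sqrt(561.801) = 23.7023 s⁻¹
N_max = γ̇_max h / (πD) = 23.7023·0.00833/(π·0.1169) = 0.537615 rev/s → ×60 = 32.2569 rpm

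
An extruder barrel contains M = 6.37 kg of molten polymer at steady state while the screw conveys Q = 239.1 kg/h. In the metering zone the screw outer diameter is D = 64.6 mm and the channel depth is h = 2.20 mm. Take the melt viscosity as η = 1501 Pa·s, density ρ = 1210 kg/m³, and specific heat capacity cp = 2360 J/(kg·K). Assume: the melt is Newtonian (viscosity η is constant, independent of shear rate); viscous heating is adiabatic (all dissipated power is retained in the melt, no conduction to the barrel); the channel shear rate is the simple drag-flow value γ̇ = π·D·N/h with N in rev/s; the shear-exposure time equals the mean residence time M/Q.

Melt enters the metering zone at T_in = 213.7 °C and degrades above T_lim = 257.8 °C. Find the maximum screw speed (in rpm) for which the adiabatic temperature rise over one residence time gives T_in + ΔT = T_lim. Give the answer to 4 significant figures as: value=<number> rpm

value=19.24 rpm

Throughput in SI: Q_s = 239.1 kg/h ÷ 3600 s/h = 0.0664167 kg/s
Mean residence time: t_res = M/Q_s = 6.37 kg / 0.0664167 kg/s = 95.9097 s
D = 64.6 mm = 0.0646 m;  h = 2.20 mm = 0.0022 m
Allowable rise: ΔT_a = T_lim − T_in = 257.8 − 213.7 = 44.1 K
γ̇_max² = ΔT_a·ρ·cp / (η·t_res) = [44.1 × 1210 × 2360] / [1501 × 95.9097] = 874.768 s⁻²
γ̇_max = sqrt(874.768) = 29.5765 s⁻¹
N_max = γ̇_max h / (πD) = 29.5765·0.0022/(π·0.0646) = 0.320617 rev/s → ×60 = 19.237 rpm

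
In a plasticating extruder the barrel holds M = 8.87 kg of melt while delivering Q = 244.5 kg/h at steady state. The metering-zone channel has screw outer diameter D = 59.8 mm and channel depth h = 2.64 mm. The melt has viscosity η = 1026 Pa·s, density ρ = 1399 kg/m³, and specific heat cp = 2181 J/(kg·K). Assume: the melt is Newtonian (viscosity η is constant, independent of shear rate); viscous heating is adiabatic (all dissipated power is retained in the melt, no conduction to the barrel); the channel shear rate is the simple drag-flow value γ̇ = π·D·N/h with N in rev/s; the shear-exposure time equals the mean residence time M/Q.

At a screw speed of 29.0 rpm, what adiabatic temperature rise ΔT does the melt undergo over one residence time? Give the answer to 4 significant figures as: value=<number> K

value=51.95 K

Throughput in SI: Q_s = 244.5 kg/h ÷ 3600 s/h = 0.0679167 kg/s
Mean residence time: t_res = M/Q_s = 8.87 kg / 0.0679167 kg/s = 130.601 s
Geometry in metres: D = 59.8 mm → 0.0598 m, h = 2.64 mm → 0.00264 m; screw speed N = 29.0 rpm = 0.483333 rev/s
γ̇ = π D N / h = (π)(0.0598)(0.483333) / 0.00264 = 34.3949 s⁻¹
Adiabatic rise: ΔT = η γ̇² t_res / (ρ cp) = 1026·(34.3949)²·130.601 / (1399·2181) = 51.9528 K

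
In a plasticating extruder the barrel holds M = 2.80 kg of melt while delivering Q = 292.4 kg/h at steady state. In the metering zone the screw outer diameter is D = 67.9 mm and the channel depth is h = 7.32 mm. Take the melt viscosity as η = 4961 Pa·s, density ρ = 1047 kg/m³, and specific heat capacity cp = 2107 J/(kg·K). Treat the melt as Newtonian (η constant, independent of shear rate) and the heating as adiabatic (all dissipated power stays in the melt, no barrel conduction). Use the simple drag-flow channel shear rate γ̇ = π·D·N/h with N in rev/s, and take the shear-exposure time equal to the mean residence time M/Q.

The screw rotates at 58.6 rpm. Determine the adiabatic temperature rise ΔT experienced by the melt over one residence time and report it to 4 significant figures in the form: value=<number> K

Q_s = Q / 3600 = 292.4 / 3600 = 0.0812222 kg/s
t_res = M / Q_s = 2.80 / 0.0812222 = 34.4733 s
Convert to SI: D = 0.0679 m, h = 0.00732 m, N = 58.6/60 = 0.976667 rev/s
γ̇ = π·D·N / h = π · 0.0679 · 0.976667 / 0.00732 = 28.4613 s⁻¹
ΔT = η·γ̇²·t_res/(ρ·cp) = [4961 × 28.4613² × 34.4733] / [1047 × 2107] = 62.7988 K

value=62.80 K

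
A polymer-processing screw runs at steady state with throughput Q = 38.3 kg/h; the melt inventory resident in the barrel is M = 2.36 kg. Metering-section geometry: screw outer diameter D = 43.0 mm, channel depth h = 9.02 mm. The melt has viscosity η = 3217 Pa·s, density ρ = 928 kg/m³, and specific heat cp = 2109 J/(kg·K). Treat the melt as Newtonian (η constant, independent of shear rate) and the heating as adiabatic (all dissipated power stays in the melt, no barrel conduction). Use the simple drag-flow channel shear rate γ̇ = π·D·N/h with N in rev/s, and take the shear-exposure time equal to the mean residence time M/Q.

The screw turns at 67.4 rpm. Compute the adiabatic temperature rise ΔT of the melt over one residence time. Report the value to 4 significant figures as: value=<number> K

value=103.2 K

Q_s = Q / 3600 = 38.3 / 3600 = 0.0106389 kg/s
Mean residence time: t_res = M/Q_s = 2.36 kg / 0.0106389 kg/s = 221.828 s
Geometry in metres: D = 43.0 mm → 0.043 m, h = 9.02 mm → 0.00902 m; screw speed N = 67.4 rpm = 1.12333 rev/s
γ̇ = π·D·N / h = π · 0.043 · 1.12333 / 0.00902 = 16.8237 s⁻¹
ΔT = η·γ̇²·t_res / (ρ·cp) = 3217 · (16.8237)² · 221.828 / (928 · 2109) = 103.201 K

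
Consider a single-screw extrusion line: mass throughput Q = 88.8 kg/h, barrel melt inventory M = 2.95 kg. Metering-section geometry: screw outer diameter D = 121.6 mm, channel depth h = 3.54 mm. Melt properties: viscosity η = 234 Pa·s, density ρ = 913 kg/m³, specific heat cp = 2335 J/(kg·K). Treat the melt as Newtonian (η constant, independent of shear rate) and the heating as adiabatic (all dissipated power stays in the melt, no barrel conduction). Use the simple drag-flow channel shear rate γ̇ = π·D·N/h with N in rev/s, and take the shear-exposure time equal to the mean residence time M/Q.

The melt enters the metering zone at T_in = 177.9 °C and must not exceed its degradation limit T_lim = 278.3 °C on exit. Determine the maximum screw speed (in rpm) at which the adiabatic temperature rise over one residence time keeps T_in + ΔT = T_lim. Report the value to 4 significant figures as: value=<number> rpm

value=48.62 rpm

Q_s = Q / 3600 = 88.8 / 3600 = 0.0246667 kg/s
t_res = M / Q_s = 2.95 ÷ 0.0246667 = 119.595 s
D = 121.6 mm = 0.1216 m;  h = 3.54 mm = 0.00354 m
ΔT_a = T_lim − T_in = 278.3 − 177.9 = 100.4 K
γ̇_max² = ΔT_a·ρ·cp / (η·t_res) = [100.4 × 913 × 2335] / [234 × 119.595] = 7648.28 s⁻²
Take the square root: γ̇_max = √(7648.28) = 87.4545 s⁻¹
N_max = γ̇_max h / (πD) = 87.4545·0.00354/(π·0.1216) = 0.810404 rev/s → ×60 = 48.6243 rpm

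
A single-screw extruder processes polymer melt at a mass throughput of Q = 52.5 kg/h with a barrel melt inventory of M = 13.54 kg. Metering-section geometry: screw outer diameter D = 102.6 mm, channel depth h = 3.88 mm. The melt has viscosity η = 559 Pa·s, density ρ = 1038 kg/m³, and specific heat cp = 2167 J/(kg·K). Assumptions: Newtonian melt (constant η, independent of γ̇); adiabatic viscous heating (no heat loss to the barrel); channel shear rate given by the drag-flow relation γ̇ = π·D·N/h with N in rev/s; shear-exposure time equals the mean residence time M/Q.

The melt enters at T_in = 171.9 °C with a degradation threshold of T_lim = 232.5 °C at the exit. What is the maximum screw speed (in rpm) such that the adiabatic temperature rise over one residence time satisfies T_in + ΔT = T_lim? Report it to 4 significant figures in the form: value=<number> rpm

Convert throughput: Q = 52.5 kg/h = 52.5/3600 = 0.0145833 kg/s
Mean residence time: t_res = M/Q_s = 13.54 kg / 0.0145833 kg/s = 928.457 s
Convert to metres: D = 0.1026 m, h = 0.00388 m
ΔT_a = T_lim − T_in = 232.5 − 171.9 = 60.6 K
γ̇_max² = ΔT_a·ρ·cp / (η·t_res) = [60.6 × 1038 × 2167] / [559 × 928.457] = 262.637 s⁻²
Take the square root: γ̇_max = √(262.637) = 16.2061 s⁻¹
N_max = γ̇_max h / (πD) = 16.2061·0.00388/(π·0.1026) = 0.19508 rev/s → ×60 = 11.7048 rpm

value=11.70 rpm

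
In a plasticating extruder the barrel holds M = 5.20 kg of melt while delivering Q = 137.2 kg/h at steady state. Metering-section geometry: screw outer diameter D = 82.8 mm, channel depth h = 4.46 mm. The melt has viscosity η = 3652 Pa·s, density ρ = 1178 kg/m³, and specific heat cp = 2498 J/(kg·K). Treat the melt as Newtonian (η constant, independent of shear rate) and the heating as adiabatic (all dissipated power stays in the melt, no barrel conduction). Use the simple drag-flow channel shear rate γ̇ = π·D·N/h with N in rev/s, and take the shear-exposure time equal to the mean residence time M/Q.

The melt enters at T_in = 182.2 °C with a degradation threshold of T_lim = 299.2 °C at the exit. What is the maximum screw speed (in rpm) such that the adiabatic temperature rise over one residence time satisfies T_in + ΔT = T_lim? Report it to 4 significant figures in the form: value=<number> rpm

Q_s = Q / 3600 = 137.2 / 3600 = 0.0381111 kg/s
t_res = M / Q_s = 5.20 / 0.0381111 = 136.443 s
Geometry in SI: D = 82.8 mm → 0.0828 m, h = 4.46 mm → 0.00446 m
ΔT_a = T_lim − T_in = 299.2 °C − 182.2 °C = 117 K
γ̇_max² = ΔT_a·ρ·cp / (η·t_res) = [117 × 1178 × 2498] / [3652 × 136.443] = 690.941 s⁻²
γ̇_max = sqrt(690.941) = 26.2858 s⁻¹
Solve γ̇ = πDN/h for N: N_max = γ̇_max·h/(π·D) = 26.2858 × 0.00446 / (π × 0.0828) = 0.450687 rev/s = 27.0412 rpm

value=27.04 rpm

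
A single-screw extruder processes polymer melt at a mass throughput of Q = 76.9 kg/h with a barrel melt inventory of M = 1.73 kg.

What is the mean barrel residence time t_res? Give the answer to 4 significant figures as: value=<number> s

Throughput in SI: Q_s = 76.9 kg/h ÷ 3600 s/h = 0.0213611 kg/s
t_res = M / Q_s = 1.73 ÷ 0.0213611 = 80.9883 s

value=80.99 s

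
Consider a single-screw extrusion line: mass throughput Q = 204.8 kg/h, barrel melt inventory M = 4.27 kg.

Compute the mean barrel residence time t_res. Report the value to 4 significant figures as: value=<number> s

value=75.06 s

Q_s = Q / 3600 = 204.8 / 3600 = 0.0568889 kg/s
t_res = M / Q_s = 4.27 / 0.0568889 = 75.0586 s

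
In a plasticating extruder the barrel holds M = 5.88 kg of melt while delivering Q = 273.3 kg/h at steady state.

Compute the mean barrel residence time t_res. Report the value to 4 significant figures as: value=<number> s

value=77.45 s

Throughput in SI: Q_s = 273.3 kg/h ÷ 3600 s/h = 0.0759167 kg/s
t_res = M / Q_s = 5.88 / 0.0759167 = 77.4533 s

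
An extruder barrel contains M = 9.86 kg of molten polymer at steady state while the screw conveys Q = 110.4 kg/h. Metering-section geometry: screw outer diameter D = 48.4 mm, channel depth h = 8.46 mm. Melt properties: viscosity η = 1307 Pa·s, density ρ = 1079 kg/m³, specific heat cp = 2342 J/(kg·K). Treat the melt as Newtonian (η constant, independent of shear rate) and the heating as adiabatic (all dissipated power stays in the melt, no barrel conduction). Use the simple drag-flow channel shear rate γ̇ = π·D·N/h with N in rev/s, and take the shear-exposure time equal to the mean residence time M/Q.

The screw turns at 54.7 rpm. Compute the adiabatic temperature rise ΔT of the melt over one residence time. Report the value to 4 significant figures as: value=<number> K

Convert throughput: Q = 110.4 kg/h = 110.4/3600 = 0.0306667 kg/s
t_res = M / Q_s = 9.86 ÷ 0.0306667 = 321.522 s
Geometry in metres: D = 48.4 mm → 0.0484 m, h = 8.46 mm → 0.00846 m; screw speed N = 54.7 rpm = 0.911667 rev/s
Shear rate: γ̇ = πDN/h = π·0.0484·0.911667/0.00846 = 16.3855 s⁻¹
ΔT = η·γ̇²·t_res / (ρ·cp) = 1307 · (16.3855)² · 321.522 / (1079 · 2342) = 44.6477 K

value=44.65 K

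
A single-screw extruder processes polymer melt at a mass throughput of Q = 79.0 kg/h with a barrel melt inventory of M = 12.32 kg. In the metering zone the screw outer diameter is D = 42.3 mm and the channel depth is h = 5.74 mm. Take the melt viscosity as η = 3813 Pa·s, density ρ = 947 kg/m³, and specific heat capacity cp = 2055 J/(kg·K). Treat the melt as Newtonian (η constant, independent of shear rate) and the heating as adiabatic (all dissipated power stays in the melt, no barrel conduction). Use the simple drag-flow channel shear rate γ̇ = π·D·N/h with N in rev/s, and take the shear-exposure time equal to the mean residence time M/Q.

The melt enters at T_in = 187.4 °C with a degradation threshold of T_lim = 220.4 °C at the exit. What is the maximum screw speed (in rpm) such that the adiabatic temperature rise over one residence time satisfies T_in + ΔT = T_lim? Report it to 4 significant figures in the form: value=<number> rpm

value=14.19 rpm

Q_s = Q / 3600 = 79.0 / 3600 = 0.0219444 kg/s
t_res = M / Q_s = 12.32 / 0.0219444 = 561.418 s
Geometry in SI: D = 42.3 mm → 0.0423 m, h = 5.74 mm → 0.00574 m
ΔT_a = T_lim − T_in = 220.4 °C − 187.4 °C = 33 K
γ̇_max² = ΔT_a·ρ·cp/(η·t_res) = 33·947·2055/(3813·561.418) = 30.0001 s⁻²
Take the square root: γ̇_max = √(30.0001) = 5.47724 s⁻¹
N_max = γ̇_max·h / (π·D) = 5.47724 · 0.00574 / (π · 0.0423) = 0.236583 rev/s = 14.195 rpm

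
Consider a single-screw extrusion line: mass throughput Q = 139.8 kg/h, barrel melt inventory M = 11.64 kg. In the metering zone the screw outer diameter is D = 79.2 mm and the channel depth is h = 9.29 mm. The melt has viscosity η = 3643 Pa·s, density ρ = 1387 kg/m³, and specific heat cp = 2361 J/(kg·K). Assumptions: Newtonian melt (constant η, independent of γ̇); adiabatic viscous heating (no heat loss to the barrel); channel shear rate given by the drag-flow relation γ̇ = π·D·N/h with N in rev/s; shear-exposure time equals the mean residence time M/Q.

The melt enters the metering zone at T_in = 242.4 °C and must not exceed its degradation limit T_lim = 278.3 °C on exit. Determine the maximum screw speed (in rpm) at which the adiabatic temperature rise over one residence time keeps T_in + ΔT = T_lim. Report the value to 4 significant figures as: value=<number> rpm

value=23.24 rpm

Throughput in SI: Q_s = 139.8 kg/h ÷ 3600 s/h = 0.0388333 kg/s
t_res = M / Q_s = 11.64 ÷ 0.0388333 = 299.742 s
Convert to metres: D = 0.0792 m, h = 0.00929 m
ΔT_a = T_lim − T_in = 278.3 − 242.4 = 35.9 K
γ̇_max² = ΔT_a·ρ·cp / (η·t_res) = [35.9 × 1387 × 2361] / [3643 × 299.742] = 107.661 s⁻²
Take the square root: γ̇_max = √(107.661) = 10.376 s⁻¹
N_max = γ̇_max·h / (π·D) = 10.376 · 0.00929 / (π · 0.0792) = 0.38741 rev/s = 23.2446 rpm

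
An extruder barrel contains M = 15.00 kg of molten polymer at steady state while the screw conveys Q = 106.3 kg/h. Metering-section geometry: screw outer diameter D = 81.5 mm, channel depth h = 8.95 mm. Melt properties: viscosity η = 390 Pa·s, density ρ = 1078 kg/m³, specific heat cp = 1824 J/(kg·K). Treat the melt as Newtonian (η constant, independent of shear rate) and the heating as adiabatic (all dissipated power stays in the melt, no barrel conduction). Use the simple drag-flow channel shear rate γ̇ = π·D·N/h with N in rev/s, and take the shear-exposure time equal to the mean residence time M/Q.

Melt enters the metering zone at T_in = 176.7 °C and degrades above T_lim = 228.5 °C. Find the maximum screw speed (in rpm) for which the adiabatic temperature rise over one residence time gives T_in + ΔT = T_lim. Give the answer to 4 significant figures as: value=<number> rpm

value=47.55 rpm

Convert throughput: Q = 106.3 kg/h = 106.3/3600 = 0.0295278 kg/s
Mean residence time: t_res = M/Q_s = 15.00 kg / 0.0295278 kg/s = 507.996 s
Geometry in SI: D = 81.5 mm → 0.0815 m, h = 8.95 mm → 0.00895 m
ΔT_a = T_lim − T_in = 228.5 − 176.7 = 51.8 K
γ̇_max² = ΔT_a·ρ·cp/(η·t_res) = 51.8·1078·1824/(390·507.996) = 514.101 s⁻²
γ̇_max = sqrt(514.101) = 22.6738 s⁻¹
N_max = γ̇_max·h / (π·D) = 22.6738 · 0.00895 / (π · 0.0815) = 0.792574 rev/s = 47.5544 rpm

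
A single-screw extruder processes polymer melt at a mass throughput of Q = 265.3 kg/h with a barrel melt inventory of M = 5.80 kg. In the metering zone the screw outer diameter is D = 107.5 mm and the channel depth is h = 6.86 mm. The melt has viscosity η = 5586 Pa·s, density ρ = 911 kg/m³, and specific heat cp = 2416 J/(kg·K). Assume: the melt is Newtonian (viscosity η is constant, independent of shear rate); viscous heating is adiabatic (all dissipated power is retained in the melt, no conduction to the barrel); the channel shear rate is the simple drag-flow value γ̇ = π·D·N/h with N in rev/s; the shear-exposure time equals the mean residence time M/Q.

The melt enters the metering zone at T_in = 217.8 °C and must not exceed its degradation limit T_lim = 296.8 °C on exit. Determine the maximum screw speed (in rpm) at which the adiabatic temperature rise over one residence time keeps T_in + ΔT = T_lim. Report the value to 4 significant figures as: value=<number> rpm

value=24.24 rpm

Convert throughput: Q = 265.3 kg/h = 265.3/3600 = 0.0736944 kg/s
t_res = M / Q_s = 5.80 ÷ 0.0736944 = 78.7034 s
Geometry in SI: D = 107.5 mm → 0.1075 m, h = 6.86 mm → 0.00686 m
ΔT_a = T_lim − T_in = 296.8 − 217.8 = 79 K
γ̇_max² = ΔT_a·ρ·cp/(η·t_res) = 79·911·2416/(5586·78.7034) = 395.502 s⁻²
γ̇_max = √395.502 = 19.8872 s⁻¹
N_max = γ̇_max h / (πD) = 19.8872·0.00686/(π·0.1075) = 0.403961 rev/s → ×60 = 24.2377 rpm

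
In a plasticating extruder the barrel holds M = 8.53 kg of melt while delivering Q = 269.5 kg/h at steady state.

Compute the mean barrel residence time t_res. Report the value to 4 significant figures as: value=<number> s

Throughput in SI: Q_s = 269.5 kg/h ÷ 3600 s/h = 0.0748611 kg/s
Mean residence time: t_res = M/Q_s = 8.53 kg / 0.0748611 kg/s = 113.944 s

value=113.9 s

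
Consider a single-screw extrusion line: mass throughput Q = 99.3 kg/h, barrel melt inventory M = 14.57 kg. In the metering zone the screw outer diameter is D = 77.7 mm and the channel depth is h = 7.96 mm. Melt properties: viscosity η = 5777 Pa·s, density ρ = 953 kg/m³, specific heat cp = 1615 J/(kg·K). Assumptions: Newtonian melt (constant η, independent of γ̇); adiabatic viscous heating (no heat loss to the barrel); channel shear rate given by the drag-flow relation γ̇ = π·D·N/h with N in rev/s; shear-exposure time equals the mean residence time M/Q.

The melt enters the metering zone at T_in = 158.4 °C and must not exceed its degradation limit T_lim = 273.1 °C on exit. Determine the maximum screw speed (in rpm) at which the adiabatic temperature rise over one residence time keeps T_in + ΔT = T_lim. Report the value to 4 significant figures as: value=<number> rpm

Convert throughput: Q = 99.3 kg/h = 99.3/3600 = 0.0275833 kg/s
t_res = M / Q_s = 14.57 ÷ 0.0275833 = 528.218 s
Convert to metres: D = 0.0777 m, h = 0.00796 m
ΔT_a = T_lim − T_in = 273.1 − 158.4 = 114.7 K
γ̇_max² = ΔT_a·ρ·cp / (η·t_res) = [114.7 × 953 × 1615] / [5777 × 528.218] = 57.8514 s⁻²
Take the square root: γ̇_max = √(57.8514) = 7.60601 s⁻¹
N_max = γ̇_max·h / (π·D) = 7.60601 · 0.00796 / (π · 0.0777) = 0.248027 rev/s = 14.8816 rpm

value=14.88 rpm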